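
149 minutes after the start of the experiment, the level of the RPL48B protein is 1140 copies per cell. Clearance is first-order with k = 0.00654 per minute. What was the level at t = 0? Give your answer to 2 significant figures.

3000 copies per cell

t½ = ln 2 / k = 0.69315 / 0.00654 ≈ 105.99 minutes.
Number of half-lives elapsed: n = 149/105.99 ≈ 1.4058.
A₀ = A × 2^n = 1140 × 2^1.4058 = 1140 × 2.6497 ≈ 3020.7 copies per cell.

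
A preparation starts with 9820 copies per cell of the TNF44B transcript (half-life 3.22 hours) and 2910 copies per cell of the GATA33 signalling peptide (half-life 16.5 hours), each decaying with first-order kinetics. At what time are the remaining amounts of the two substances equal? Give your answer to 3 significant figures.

Set 9820·(1/2)^(t/3.22) = 2910·(1/2)^(t/16.5).
Taking log₂: log₂(9820/2910) = t·(1/3.22 − 1/16.5).
log₂(3.3746) = 1.7547; 1/3.22 − 1/16.5 = 0.24995.
t = 1.7547 / 0.24995 ≈ 7.0201 hours.

7.02 hours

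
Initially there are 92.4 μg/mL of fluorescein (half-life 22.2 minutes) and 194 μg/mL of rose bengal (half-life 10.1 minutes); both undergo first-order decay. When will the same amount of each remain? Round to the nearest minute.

20 minutes

Set 92.4·(1/2)^(t/22.2) = 194·(1/2)^(t/10.1).
Taking log₂: log₂(92.4/194) = t·(1/22.2 − 1/10.1).
log₂(0.47629) = -1.0701; 1/22.2 − 1/10.1 = -0.053965.
t = -1.0701 / -0.053965 ≈ 19.829 minutes.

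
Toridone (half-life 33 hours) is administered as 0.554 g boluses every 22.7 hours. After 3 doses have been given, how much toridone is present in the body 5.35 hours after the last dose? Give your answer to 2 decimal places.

The 3 doses were given 50.75, 28.05, 5.35 hours ago.
Total = 0.554·(1/2)^(50.75/33) + 0.554·(1/2)^(28.05/33) + 0.554·(1/2)^(5.35/33)
      = 0.19079 + 0.30735 + 0.49512 ≈ 0.99326 g.

0.99 g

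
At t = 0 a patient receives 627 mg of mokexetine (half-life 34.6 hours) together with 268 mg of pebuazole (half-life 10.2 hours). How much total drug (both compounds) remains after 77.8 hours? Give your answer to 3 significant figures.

133 mg

mokexetine: 627 × (1/2)^(77.8/34.6) = 627 × (1/2)^2.2486 ≈ 131.94 mg.
pebuazole: 268 × (1/2)^(77.8/10.2) = 268 × (1/2)^7.6275 ≈ 1.3553 mg.
Total = 131.94 + 1.3553 ≈ 133.3 mg.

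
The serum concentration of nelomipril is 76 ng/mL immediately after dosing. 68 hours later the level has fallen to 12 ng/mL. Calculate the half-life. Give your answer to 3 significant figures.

A/A₀ = 12/76 ≈ 0.15789.
n = log₂(6.3333) ≈ 2.663 half-lives elapsed in 68 hours.
t½ = 68/2.663 ≈ 25.535 hours.

25.5 hours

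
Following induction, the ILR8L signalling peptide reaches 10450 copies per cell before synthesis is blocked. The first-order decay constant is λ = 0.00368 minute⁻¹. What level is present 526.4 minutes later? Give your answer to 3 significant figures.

1510 copies per cell

t½ = ln 2 / λ = 0.69315 / 0.00368 ≈ 188.36 minutes.
Number of half-lives: n = 526.4/188.36 ≈ 2.7947.
Remaining = 10450 × (1/2)^2.7947 = 10450 × 0.14411 ≈ 1506 copies per cell.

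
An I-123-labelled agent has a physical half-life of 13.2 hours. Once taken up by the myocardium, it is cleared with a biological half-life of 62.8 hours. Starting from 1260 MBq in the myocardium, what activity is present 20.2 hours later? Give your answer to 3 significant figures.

1/t_eff = 1/t_phys + 1/t_biol = 1/13.2 + 1/62.8 = 0.091681 per hour.
t_eff = 13.2 × 62.8 / (13.2 + 62.8) ≈ 10.907 hours.
Remaining = 1260 × (1/2)^(20.2/10.907) = 1260 × (1/2)^1.852 ≈ 349.04 MBq.

349 MBq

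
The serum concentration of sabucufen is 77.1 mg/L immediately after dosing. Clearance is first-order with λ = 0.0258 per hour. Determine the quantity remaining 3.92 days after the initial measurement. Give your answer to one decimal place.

t½ = ln 2 / λ = 0.69315 / 0.0258 ≈ 26.866 hours.
Convert the elapsed time: 3.92 days = 94.08 hours.
Number of half-lives: n = 94.08/26.866 ≈ 3.5018.
Remaining = 77.1 × (1/2)^3.5018 = 77.1 × 0.088278 ≈ 6.8062 mg/L.

6.8 mg/L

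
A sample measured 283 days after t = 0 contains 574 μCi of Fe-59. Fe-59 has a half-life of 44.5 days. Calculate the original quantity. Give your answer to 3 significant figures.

Number of half-lives elapsed: n = 283/44.5 ≈ 6.3596.
A₀ = A × 2^n = 574 × 2^6.3596 = 574 × 82.114 ≈ 47133 μCi.

47100 μCi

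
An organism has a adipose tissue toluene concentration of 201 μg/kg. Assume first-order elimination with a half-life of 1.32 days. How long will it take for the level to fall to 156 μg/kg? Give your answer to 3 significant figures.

0.483 days

Fraction remaining = 156/201 ≈ 0.77612.
n = log₂(201/156) = ln(1.2885)/ln 2 ≈ 0.36565 half-lives.
t = n × t½ = 0.36565 × 1.32 ≈ 0.48266 days.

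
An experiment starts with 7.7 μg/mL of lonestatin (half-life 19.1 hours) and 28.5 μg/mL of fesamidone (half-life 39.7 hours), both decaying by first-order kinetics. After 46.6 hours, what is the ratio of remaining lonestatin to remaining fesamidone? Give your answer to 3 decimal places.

lonestatin: 7.7 × (1/2)^(46.6/19.1) = 7.7 × (1/2)^2.4398 ≈ 1.4192 μg/mL.
fesamidone: 28.5 × (1/2)^(46.6/39.7) = 28.5 × (1/2)^1.1738 ≈ 12.633 μg/mL.
Ratio ≈ 1.4192 / 12.633 ≈ 0.11234.

0.112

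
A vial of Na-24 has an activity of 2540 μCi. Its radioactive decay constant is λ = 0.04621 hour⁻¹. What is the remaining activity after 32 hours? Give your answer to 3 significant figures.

t½ = ln 2 / λ = 0.69315 / 0.04621 ≈ 15 hours.
Number of half-lives: n = 32/15 ≈ 2.1333.
Remaining = 2540 × (1/2)^2.1333 = 2540 × 0.22793 ≈ 578.94 μCi.

579 μCi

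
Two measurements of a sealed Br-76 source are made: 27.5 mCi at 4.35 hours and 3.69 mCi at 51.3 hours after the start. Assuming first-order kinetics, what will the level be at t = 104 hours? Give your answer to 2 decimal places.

Over Δt = 51.3 − 4.35 = 46.95 hours, the level fell by a factor of 27.5/3.69 ≈ 7.4526.
n = log₂(7.4526) ≈ 2.8977 half-lives, so t½ = 46.95/2.8977 ≈ 16.202 hours.
From t = 51.3 to t = 104: 3.69 × (1/2)^((104−51.3)/16.202) ≈ 0.38716 mCi.

0.39 mCi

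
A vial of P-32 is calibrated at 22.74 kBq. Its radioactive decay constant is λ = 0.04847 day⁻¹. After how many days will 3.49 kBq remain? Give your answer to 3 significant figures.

38.7 days

t½ = ln 2 / λ = 0.69315 / 0.04847 ≈ 14.301 days.
Fraction remaining = 3.49/22.74 ≈ 0.15347.
n = log₂(22.74/3.49) = ln(6.5158)/ln 2 ≈ 2.7039 half-lives.
t = n × t½ = 2.7039 × 14.301 ≈ 38.668 days.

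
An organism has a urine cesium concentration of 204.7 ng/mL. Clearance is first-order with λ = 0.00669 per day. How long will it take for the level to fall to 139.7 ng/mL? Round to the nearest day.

57 days

t½ = ln 2 / λ = 0.69315 / 0.00669 ≈ 103.61 days.
Fraction remaining = 139.7/204.7 ≈ 0.68246.
n = log₂(204.7/139.7) = ln(1.4653)/ln 2 ≈ 0.55118 half-lives.
t = n × t½ = 0.55118 × 103.61 ≈ 57.107 days.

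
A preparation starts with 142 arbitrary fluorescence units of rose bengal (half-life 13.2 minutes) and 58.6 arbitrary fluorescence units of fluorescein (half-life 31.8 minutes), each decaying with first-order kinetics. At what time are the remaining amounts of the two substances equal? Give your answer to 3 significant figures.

28.8 minutes

Set 142·(1/2)^(t/13.2) = 58.6·(1/2)^(t/31.8).
Taking log₂: log₂(142/58.6) = t·(1/13.2 − 1/31.8).
log₂(2.4232) = 1.2769; 1/13.2 − 1/31.8 = 0.044311.
t = 1.2769 / 0.044311 ≈ 28.817 minutes.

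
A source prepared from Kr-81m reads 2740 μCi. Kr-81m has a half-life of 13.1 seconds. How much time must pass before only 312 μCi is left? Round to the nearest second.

Fraction remaining = 312/2740 ≈ 0.11387.
n = log₂(2740/312) = ln(8.7821)/ln 2 ≈ 3.1346 half-lives.
t = n × t½ = 3.1346 × 13.1 ≈ 41.063 seconds.

41 seconds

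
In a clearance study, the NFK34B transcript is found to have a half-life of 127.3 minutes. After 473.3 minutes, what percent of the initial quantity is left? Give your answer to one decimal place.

n = 473.3/127.3 ≈ 3.718 half-lives.
Fraction remaining = (1/2)^3.718 ≈ 0.075993, i.e. 7.5993%.

7.6%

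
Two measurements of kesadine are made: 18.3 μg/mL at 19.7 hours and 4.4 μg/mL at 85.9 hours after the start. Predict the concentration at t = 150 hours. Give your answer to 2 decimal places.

Over Δt = 85.9 − 19.7 = 66.2 hours, the level fell by a factor of 18.3/4.4 ≈ 4.1591.
n = log₂(4.1591) ≈ 2.0563 half-lives, so t½ = 66.2/2.0563 ≈ 32.194 hours.
From t = 85.9 to t = 150: 4.4 × (1/2)^((150−85.9)/32.194) ≈ 1.1069 μg/mL.

1.11 μg/mL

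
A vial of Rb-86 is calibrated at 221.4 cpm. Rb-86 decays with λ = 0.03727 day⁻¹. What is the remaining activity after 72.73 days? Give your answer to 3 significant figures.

t½ = ln 2 / λ = 0.69315 / 0.03727 ≈ 18.598 days.
Number of half-lives: n = 72.73/18.598 ≈ 3.9106.
Remaining = 221.4 × (1/2)^3.9106 = 221.4 × 0.066494 ≈ 14.722 cpm.

14.7 cpm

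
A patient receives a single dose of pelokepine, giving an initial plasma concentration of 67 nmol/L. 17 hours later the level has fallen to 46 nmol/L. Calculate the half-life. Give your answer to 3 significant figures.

A/A₀ = 46/67 ≈ 0.68657.
n = log₂(1.4565) ≈ 0.54253 half-lives elapsed in 17 hours.
t½ = 17/0.54253 ≈ 31.335 hours.

31.3 hours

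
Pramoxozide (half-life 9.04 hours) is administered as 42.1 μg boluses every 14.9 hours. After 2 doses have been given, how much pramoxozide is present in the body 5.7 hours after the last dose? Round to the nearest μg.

The 2 doses were given 20.6, 5.7 hours ago.
Total = 42.1·(1/2)^(20.6/9.04) + 42.1·(1/2)^(5.7/9.04)
      = 8.6757 + 27.194 ≈ 35.87 μg.

36 μg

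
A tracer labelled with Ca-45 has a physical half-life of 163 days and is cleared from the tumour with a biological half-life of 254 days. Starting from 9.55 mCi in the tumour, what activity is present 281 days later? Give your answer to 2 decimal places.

1.34 mCi

1/t_eff = 1/t_phys + 1/t_biol = 1/163 + 1/254 = 0.010072 per day.
t_eff = 163 × 254 / (163 + 254) ≈ 99.285 days.
Remaining = 9.55 × (1/2)^(281/99.285) = 9.55 × (1/2)^2.8302 ≈ 1.3428 mCi.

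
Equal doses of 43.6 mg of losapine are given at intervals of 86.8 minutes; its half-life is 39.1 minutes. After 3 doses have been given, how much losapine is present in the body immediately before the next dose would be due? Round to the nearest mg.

12 mg

The 3 doses were given 260.4, 173.6, 86.8 minutes ago.
Total = 43.6·(1/2)^(260.4/39.1) + 43.6·(1/2)^(173.6/39.1) + 43.6·(1/2)^(86.8/39.1)
      = 0.43119 + 2.0088 + 9.3587 ≈ 11.799 mg.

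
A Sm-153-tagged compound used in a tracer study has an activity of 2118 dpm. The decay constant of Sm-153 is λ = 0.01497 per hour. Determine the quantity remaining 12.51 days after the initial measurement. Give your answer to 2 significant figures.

24 dpm

t½ = ln 2 / λ = 0.69315 / 0.01497 ≈ 46.302 hours.
Convert the elapsed time: 12.51 days = 300.24 hours.
Number of half-lives: n = 300.24/46.302 ≈ 6.4843.
Remaining = 2118 × (1/2)^6.4843 = 2118 × 0.011169 ≈ 23.656 dpm.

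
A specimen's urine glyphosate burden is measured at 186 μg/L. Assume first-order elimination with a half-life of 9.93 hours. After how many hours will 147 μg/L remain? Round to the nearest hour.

Fraction remaining = 147/186 ≈ 0.79032.
n = log₂(186/147) = ln(1.2653)/ln 2 ≈ 0.33949 half-lives.
t = n × t½ = 0.33949 × 9.93 ≈ 3.3711 hours.

3 hours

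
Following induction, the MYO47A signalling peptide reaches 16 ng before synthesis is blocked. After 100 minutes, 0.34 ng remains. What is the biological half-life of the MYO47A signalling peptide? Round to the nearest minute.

A/A₀ = 0.34/16 ≈ 0.02125.
n = log₂(47.059) ≈ 5.5564 half-lives elapsed in 100 minutes.
t½ = 100/5.5564 ≈ 17.997 minutes.

18 minutes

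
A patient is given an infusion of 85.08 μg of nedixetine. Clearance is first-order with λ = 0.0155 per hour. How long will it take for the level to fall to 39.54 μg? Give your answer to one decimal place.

49.4 hours

t½ = ln 2 / λ = 0.69315 / 0.0155 ≈ 44.719 hours.
Fraction remaining = 39.54/85.08 ≈ 0.46474.
n = log₂(85.08/39.54) = ln(2.1517)/ln 2 ≈ 1.1055 half-lives.
t = n × t½ = 1.1055 × 44.719 ≈ 49.437 hours.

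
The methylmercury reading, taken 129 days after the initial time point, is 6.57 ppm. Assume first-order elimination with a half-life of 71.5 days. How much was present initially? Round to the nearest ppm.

23 ppm

Number of half-lives elapsed: n = 129/71.5 ≈ 1.8042.
A₀ = A × 2^n = 6.57 × 2^1.8042 = 6.57 × 3.4923 ≈ 22.945 ppm.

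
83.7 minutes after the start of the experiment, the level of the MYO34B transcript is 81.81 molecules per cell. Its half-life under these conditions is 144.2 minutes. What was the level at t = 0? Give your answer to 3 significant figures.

122 molecules per cell

Number of half-lives elapsed: n = 83.7/144.2 ≈ 0.58044.
A₀ = A × 2^n = 81.81 × 2^0.58044 = 81.81 × 1.4953 ≈ 122.33 molecules per cell.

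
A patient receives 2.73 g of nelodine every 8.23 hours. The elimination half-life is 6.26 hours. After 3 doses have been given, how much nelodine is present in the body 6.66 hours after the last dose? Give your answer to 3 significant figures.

The 3 doses were given 23.12, 14.89, 6.66 hours ago.
Total = 2.73·(1/2)^(23.12/6.26) + 2.73·(1/2)^(14.89/6.26) + 2.73·(1/2)^(6.66/6.26)
      = 0.21104 + 0.52497 + 1.3059 ≈ 2.0419 g.

2.04 g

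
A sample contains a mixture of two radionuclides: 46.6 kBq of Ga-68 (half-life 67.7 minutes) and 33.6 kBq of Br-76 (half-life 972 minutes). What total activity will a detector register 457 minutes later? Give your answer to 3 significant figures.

Ga-68: 46.6 × (1/2)^(457/67.7) = 46.6 × (1/2)^6.7504 ≈ 0.43283 kBq.
Br-76: 33.6 × (1/2)^(457/972) = 33.6 × (1/2)^0.47016 ≈ 24.255 kBq.
Total = 0.43283 + 24.255 ≈ 24.688 kBq.

24.7 kBq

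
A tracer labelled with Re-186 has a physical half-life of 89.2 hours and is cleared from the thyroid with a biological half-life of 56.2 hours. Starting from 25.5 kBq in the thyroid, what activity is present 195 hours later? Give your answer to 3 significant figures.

0.506 kBq

1/t_eff = 1/t_phys + 1/t_biol = 1/89.2 + 1/56.2 = 0.029004 per hour.
t_eff = 89.2 × 56.2 / (89.2 + 56.2) ≈ 34.478 hours.
Remaining = 25.5 × (1/2)^(195/34.478) = 25.5 × (1/2)^5.6558 ≈ 0.50578 kBq.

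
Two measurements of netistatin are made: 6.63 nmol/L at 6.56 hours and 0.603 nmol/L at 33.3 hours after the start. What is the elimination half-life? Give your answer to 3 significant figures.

7.73 hours

Over Δt = 33.3 − 6.56 = 26.74 hours, the level fell by a factor of 6.63/0.603 ≈ 10.995.
n = log₂(10.995) ≈ 3.4588 half-lives, so t½ = 26.74/3.4588 ≈ 7.7311 hours.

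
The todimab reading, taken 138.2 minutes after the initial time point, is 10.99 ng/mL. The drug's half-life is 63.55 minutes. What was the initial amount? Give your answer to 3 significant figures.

Number of half-lives elapsed: n = 138.2/63.55 ≈ 2.1747.
A₀ = A × 2^n = 10.99 × 2^2.1747 = 10.99 × 4.5148 ≈ 49.618 ng/mL.

49.6 ng/mL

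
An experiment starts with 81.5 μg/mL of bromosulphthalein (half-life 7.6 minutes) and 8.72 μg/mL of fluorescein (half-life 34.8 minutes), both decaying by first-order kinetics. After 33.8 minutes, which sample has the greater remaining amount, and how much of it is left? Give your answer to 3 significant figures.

bromosulphthalein: 81.5 × (1/2)^4.4474 ≈ 3.7357 μg/mL.
fluorescein: 8.72 × (1/2)^0.97126 ≈ 4.4477 μg/mL.
Fluorescein has more remaining, at ≈ 4.4477 μg/mL.

fluorescein, 4.45 μg/mL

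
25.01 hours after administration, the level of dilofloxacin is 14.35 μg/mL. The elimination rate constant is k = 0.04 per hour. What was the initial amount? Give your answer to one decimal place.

39.0 μg/mL

t½ = ln 2 / k = 0.69315 / 0.04 ≈ 17.329 hours.
Number of half-lives elapsed: n = 25.01/17.329 ≈ 1.4433.
A₀ = A × 2^n = 14.35 × 2^1.4433 = 14.35 × 2.7194 ≈ 39.023 μg/mL.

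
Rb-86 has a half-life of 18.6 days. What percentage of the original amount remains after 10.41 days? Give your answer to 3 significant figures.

67.8%

n = 10.41/18.6 ≈ 0.55968 half-lives.
Fraction remaining = (1/2)^0.55968 ≈ 0.67845, i.e. 67.845%.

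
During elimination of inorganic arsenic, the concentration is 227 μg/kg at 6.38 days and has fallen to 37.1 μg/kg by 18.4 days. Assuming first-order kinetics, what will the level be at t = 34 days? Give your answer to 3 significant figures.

Over Δt = 18.4 − 6.38 = 12.02 days, the level fell by a factor of 227/37.1 ≈ 6.1186.
n = log₂(6.1186) ≈ 2.6132 half-lives, so t½ = 12.02/2.6132 ≈ 4.5997 days.
From t = 18.4 to t = 34: 37.1 × (1/2)^((34−18.4)/4.5997) ≈ 3.5353 μg/kg.

3.54 μg/kg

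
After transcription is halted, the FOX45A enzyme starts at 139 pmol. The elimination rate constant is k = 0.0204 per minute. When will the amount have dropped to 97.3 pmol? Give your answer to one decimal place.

t½ = ln 2 / k = 0.69315 / 0.0204 ≈ 33.978 minutes.
Fraction remaining = 97.3/139 ≈ 0.7.
n = log₂(139/97.3) = ln(1.4286)/ln 2 ≈ 0.51457 half-lives.
t = n × t½ = 0.51457 × 33.978 ≈ 17.484 minutes.

17.5 minutes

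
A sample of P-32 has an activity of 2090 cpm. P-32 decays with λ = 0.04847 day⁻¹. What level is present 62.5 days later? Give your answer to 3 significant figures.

101 cpm

t½ = ln 2 / λ = 0.69315 / 0.04847 ≈ 14.301 days.
Number of half-lives: n = 62.5/14.301 ≈ 4.3705.
Remaining = 2090 × (1/2)^4.3705 = 2090 × 0.048346 ≈ 101.04 cpm.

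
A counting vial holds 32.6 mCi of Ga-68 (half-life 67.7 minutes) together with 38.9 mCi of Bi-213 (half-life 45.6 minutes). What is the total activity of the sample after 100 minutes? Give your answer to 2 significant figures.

20 mCi

Ga-68: 32.6 × (1/2)^(100/67.7) = 32.6 × (1/2)^1.4771 ≈ 11.71 mCi.
Bi-213: 38.9 × (1/2)^(100/45.6) = 38.9 × (1/2)^2.193 ≈ 8.5074 mCi.
Total = 11.71 + 8.5074 ≈ 20.218 mCi.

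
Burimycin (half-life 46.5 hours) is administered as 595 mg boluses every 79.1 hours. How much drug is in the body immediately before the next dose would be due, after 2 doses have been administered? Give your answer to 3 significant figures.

239 mg

The 2 doses were given 158.2, 79.1 hours ago.
Total = 595·(1/2)^(158.2/46.5) + 595·(1/2)^(79.1/46.5)
      = 56.282 + 183 ≈ 239.28 mg.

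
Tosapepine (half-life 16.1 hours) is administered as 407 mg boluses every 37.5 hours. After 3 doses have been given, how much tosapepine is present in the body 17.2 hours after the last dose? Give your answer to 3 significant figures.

240 mg

The 3 doses were given 92.2, 54.7, 17.2 hours ago.
Total = 407·(1/2)^(92.2/16.1) + 407·(1/2)^(54.7/16.1) + 407·(1/2)^(17.2/16.1)
      = 7.6857 + 38.622 + 194.09 ≈ 240.4 mg.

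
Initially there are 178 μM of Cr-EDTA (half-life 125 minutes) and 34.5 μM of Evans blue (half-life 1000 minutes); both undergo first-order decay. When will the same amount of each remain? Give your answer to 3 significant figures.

338 minutes

Set 178·(1/2)^(t/125) = 34.5·(1/2)^(t/1000).
Taking log₂: log₂(178/34.5) = t·(1/125 − 1/1000).
log₂(5.1594) = 2.3672; 1/125 − 1/1000 = 0.007.
t = 2.3672 / 0.007 ≈ 338.17 minutes.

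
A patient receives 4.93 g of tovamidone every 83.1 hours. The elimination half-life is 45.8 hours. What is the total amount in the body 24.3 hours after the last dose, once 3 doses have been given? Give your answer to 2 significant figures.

The 3 doses were given 190.5, 107.4, 24.3 hours ago.
Total = 4.93·(1/2)^(190.5/45.8) + 4.93·(1/2)^(107.4/45.8) + 4.93·(1/2)^(24.3/45.8)
      = 0.2759 + 0.97037 + 3.413 ≈ 4.6592 g.

4.7 g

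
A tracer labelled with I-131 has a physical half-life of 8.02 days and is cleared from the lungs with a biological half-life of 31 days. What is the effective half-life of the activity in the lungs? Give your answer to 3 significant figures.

1/t_eff = 1/t_phys + 1/t_biol = 1/8.02 + 1/31 = 0.15695 per day.
t_eff = 8.02 × 31 / (8.02 + 31) ≈ 6.3716 days.

6.37 days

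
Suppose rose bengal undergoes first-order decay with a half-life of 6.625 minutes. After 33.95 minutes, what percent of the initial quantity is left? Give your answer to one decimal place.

2.9%

n = 33.95/6.625 ≈ 5.1245 half-lives.
Fraction remaining = (1/2)^5.1245 ≈ 0.028666, i.e. 2.8666%.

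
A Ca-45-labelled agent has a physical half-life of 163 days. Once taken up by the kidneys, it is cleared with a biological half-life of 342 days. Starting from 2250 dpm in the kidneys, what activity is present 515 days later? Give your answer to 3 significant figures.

1/t_eff = 1/t_phys + 1/t_biol = 1/163 + 1/342 = 0.0090589 per day.
t_eff = 163 × 342 / (163 + 342) ≈ 110.39 days.
Remaining = 2250 × (1/2)^(515/110.39) = 2250 × (1/2)^4.6654 ≈ 88.669 dpm.

88.7 dpm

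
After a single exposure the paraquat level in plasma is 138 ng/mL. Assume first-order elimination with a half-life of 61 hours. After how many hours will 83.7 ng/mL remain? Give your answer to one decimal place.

Fraction remaining = 83.7/138 ≈ 0.60652.
n = log₂(138/83.7) = ln(1.6487)/ln 2 ≈ 0.72137 half-lives.
t = n × t½ = 0.72137 × 61 ≈ 44.003 hours.

44.0 hours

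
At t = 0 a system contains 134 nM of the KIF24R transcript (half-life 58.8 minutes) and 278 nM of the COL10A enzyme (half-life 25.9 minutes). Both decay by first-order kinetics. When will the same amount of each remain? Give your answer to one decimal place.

Set 134·(1/2)^(t/58.8) = 278·(1/2)^(t/25.9).
Taking log₂: log₂(134/278) = t·(1/58.8 − 1/25.9).
log₂(0.48201) = -1.0529; 1/58.8 − 1/25.9 = -0.021603.
t = -1.0529 / -0.021603 ≈ 48.736 minutes.

48.7 minutes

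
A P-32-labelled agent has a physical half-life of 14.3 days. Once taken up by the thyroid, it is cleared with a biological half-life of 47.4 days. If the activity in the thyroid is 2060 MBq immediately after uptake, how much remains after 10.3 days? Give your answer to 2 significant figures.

1100 MBq

1/t_eff = 1/t_phys + 1/t_biol = 1/14.3 + 1/47.4 = 0.091027 per day.
t_eff = 14.3 × 47.4 / (14.3 + 47.4) ≈ 10.986 days.
Remaining = 2060 × (1/2)^(10.3/10.986) = 2060 × (1/2)^0.93758 ≈ 1075.5 MBq.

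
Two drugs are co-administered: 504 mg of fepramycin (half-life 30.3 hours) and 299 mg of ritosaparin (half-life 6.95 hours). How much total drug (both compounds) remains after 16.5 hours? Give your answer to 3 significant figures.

fepramycin: 504 × (1/2)^(16.5/30.3) = 504 × (1/2)^0.54455 ≈ 345.54 mg.
ritosaparin: 299 × (1/2)^(16.5/6.95) = 299 × (1/2)^2.3741 ≈ 57.676 mg.
Total = 345.54 + 57.676 ≈ 403.22 mg.

403 mg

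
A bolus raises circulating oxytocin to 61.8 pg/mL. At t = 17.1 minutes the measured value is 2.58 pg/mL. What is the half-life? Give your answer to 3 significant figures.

A/A₀ = 2.58/61.8 ≈ 0.041748.
n = log₂(23.953) ≈ 4.5822 half-lives elapsed in 17.1 minutes.
t½ = 17.1/4.5822 ≈ 3.7319 minutes.

3.73 minutes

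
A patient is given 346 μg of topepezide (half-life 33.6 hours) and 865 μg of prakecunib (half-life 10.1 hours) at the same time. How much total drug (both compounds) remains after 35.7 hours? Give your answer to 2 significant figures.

240 μg

topepezide: 346 × (1/2)^(35.7/33.6) = 346 × (1/2)^1.0625 ≈ 165.67 μg.
prakecunib: 865 × (1/2)^(35.7/10.1) = 865 × (1/2)^3.5347 ≈ 74.641 μg.
Total = 165.67 + 74.641 ≈ 240.31 μg.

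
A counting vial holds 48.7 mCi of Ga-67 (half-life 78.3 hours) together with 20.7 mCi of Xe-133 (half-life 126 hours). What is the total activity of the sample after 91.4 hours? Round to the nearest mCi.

Ga-67: 48.7 × (1/2)^(91.4/78.3) = 48.7 × (1/2)^1.1673 ≈ 21.684 mCi.
Xe-133: 20.7 × (1/2)^(91.4/126) = 20.7 × (1/2)^0.7254 ≈ 12.52 mCi.
Total = 21.684 + 12.52 ≈ 34.204 mCi.

34 mCi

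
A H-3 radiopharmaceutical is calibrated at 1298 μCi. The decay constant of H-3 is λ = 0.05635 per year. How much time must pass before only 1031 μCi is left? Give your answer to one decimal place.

t½ = ln 2 / λ = 0.69315 / 0.05635 ≈ 12.301 years.
Fraction remaining = 1031/1298 ≈ 0.7943.
n = log₂(1298/1031) = ln(1.259)/ln 2 ≈ 0.33225 half-lives.
t = n × t½ = 0.33225 × 12.301 ≈ 4.0869 years.

4.1 years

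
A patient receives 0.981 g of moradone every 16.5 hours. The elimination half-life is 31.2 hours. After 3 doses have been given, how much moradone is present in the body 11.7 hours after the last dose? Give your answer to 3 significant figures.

1.64 g

The 3 doses were given 44.7, 28.2, 11.7 hours ago.
Total = 0.981·(1/2)^(44.7/31.2) + 0.981·(1/2)^(28.2/31.2) + 0.981·(1/2)^(11.7/31.2)
      = 0.3634 + 0.52431 + 0.75645 ≈ 1.6442 g.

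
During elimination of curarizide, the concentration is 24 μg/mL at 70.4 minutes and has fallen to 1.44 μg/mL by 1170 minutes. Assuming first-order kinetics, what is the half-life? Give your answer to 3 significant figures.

271 minutes

Over Δt = 1170 − 70.4 = 1099.6 minutes, the level fell by a factor of 24/1.44 ≈ 16.667.
n = log₂(16.667) ≈ 4.0589 half-lives, so t½ = 1099.6/4.0589 ≈ 270.91 minutes.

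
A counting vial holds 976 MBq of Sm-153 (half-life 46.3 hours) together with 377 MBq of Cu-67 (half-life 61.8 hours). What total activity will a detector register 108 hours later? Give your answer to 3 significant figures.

Sm-153: 976 × (1/2)^(108/46.3) = 976 × (1/2)^2.3326 ≈ 193.76 MBq.
Cu-67: 377 × (1/2)^(108/61.8) = 377 × (1/2)^1.7476 ≈ 112.27 MBq.
Total = 193.76 + 112.27 ≈ 306.03 MBq.

306 MBq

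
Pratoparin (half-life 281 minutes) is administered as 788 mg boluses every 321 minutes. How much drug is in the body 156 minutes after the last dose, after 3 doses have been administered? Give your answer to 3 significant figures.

889 mg

The 3 doses were given 798, 477, 156 minutes ago.
Total = 788·(1/2)^(798/281) + 788·(1/2)^(477/281) + 788·(1/2)^(156/281)
      = 110.06 + 242.95 + 536.3 ≈ 889.32 mg.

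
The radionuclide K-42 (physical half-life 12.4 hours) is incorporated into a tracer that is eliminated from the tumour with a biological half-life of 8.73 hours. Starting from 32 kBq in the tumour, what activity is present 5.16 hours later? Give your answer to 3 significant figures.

15.9 kBq

1/t_eff = 1/t_phys + 1/t_biol = 1/12.4 + 1/8.73 = 0.19519 per hour.
t_eff = 12.4 × 8.73 / (12.4 + 8.73) ≈ 5.1231 hours.
Remaining = 32 × (1/2)^(5.16/5.1231) = 32 × (1/2)^1.0072 ≈ 15.92 kBq.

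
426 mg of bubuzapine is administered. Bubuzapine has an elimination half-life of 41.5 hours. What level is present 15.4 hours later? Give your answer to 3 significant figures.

Number of half-lives: n = 15.4/41.5 ≈ 0.37108.
Remaining = 426 × (1/2)^0.37108 = 426 × 0.7732 ≈ 329.38 mg.

329 mg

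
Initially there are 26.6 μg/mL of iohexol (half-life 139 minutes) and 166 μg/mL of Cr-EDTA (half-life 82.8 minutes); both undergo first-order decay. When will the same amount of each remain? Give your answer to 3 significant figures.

541 minutes

Set 26.6·(1/2)^(t/139) = 166·(1/2)^(t/82.8).
Taking log₂: log₂(26.6/166) = t·(1/139 − 1/82.8).
log₂(0.16024) = -2.6417; 1/139 − 1/82.8 = -0.0048831.
t = -2.6417 / -0.0048831 ≈ 540.99 minutes.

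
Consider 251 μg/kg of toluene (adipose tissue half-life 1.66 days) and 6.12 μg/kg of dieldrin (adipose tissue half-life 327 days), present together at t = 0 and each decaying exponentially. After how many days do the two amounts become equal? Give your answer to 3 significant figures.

Set 251·(1/2)^(t/1.66) = 6.12·(1/2)^(t/327).
Taking log₂: log₂(251/6.12) = t·(1/1.66 − 1/327).
log₂(41.013) = 5.358; 1/1.66 − 1/327 = 0.59935.
t = 5.358 / 0.59935 ≈ 8.9397 days.

8.94 days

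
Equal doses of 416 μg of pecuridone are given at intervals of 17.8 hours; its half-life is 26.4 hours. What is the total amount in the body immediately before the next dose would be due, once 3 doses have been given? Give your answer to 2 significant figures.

The 3 doses were given 53.4, 35.6, 17.8 hours ago.
Total = 416·(1/2)^(53.4/26.4) + 416·(1/2)^(35.6/26.4) + 416·(1/2)^(17.8/26.4)
      = 102.37 + 163.36 + 260.69 ≈ 526.43 μg.

530 μg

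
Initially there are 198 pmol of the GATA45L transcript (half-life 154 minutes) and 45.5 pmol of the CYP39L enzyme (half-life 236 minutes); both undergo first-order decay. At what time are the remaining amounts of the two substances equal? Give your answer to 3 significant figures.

Set 198·(1/2)^(t/154) = 45.5·(1/2)^(t/236).
Taking log₂: log₂(198/45.5) = t·(1/154 − 1/236).
log₂(4.3516) = 2.1216; 1/154 − 1/236 = 0.0022562.
t = 2.1216 / 0.0022562 ≈ 940.32 minutes.

940 minutes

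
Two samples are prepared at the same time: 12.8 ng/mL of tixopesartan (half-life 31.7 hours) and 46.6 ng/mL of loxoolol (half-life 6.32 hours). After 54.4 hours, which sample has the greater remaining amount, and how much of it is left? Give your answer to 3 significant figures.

tixopesartan, 3.90 ng/mL

tixopesartan: 12.8 × (1/2)^1.7161 ≈ 3.896 ng/mL.
loxoolol: 46.6 × (1/2)^8.6076 ≈ 0.11947 ng/mL.
Tixopesartan has more remaining, at ≈ 3.896 ng/mL.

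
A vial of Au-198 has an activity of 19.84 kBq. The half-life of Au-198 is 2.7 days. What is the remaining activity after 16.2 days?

0.31 kBq

Elapsed time is 6 half-lives (16.2/2.7).
Each half-life halves the amount: 19.84 × (1/2)^6 = 19.84/64 = 0.31 kBq.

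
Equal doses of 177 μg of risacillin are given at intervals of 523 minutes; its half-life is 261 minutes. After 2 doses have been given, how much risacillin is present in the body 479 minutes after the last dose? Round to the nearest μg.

The 2 doses were given 1002, 479 minutes ago.
Total = 177·(1/2)^(1002/261) + 177·(1/2)^(479/261)
      = 12.368 + 49.603 ≈ 61.971 μg.

62 μg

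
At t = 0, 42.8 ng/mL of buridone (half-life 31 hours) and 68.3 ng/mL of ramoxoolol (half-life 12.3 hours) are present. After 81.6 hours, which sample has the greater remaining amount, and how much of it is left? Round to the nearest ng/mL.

buridone, 7 ng/mL

buridone: 42.8 × (1/2)^2.6323 ≈ 6.9033 ng/mL.
ramoxoolol: 68.3 × (1/2)^6.6341 ≈ 0.68761 ng/mL.
Buridone has more remaining, at ≈ 6.9033 ng/mL.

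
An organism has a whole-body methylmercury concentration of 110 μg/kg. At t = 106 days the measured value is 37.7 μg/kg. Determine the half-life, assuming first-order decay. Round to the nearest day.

69 days

A/A₀ = 37.7/110 ≈ 0.34273.
n = log₂(2.9178) ≈ 1.5449 half-lives elapsed in 106 days.
t½ = 106/1.5449 ≈ 68.614 days.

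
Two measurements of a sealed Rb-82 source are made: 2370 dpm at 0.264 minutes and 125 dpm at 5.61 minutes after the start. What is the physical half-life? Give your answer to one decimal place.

Over Δt = 5.61 − 0.264 = 5.346 minutes, the level fell by a factor of 2370/125 ≈ 18.96.
n = log₂(18.96) ≈ 4.2449 half-lives, so t½ = 5.346/4.2449 ≈ 1.2594 minutes.

1.3 minutes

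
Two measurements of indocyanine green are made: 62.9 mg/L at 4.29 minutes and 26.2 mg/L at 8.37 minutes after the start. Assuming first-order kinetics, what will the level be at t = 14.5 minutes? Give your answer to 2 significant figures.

Over Δt = 8.37 − 4.29 = 4.08 minutes, the level fell by a factor of 62.9/26.2 ≈ 2.4008.
n = log₂(2.4008) ≈ 1.2635 half-lives, so t½ = 4.08/1.2635 ≈ 3.2291 minutes.
From t = 8.37 to t = 14.5: 26.2 × (1/2)^((14.5−8.37)/3.2291) ≈ 7.0282 mg/L.

7.0 mg/L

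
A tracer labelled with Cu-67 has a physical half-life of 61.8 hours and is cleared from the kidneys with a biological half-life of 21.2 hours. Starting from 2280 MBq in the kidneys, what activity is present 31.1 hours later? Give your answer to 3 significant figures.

582 MBq

1/t_eff = 1/t_phys + 1/t_biol = 1/61.8 + 1/21.2 = 0.063351 per hour.
t_eff = 61.8 × 21.2 / (61.8 + 21.2) ≈ 15.785 hours.
Remaining = 2280 × (1/2)^(31.1/15.785) = 2280 × (1/2)^1.9702 ≈ 581.89 MBq.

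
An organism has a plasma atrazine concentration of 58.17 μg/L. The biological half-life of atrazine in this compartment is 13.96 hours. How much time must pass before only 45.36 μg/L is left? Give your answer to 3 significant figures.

Fraction remaining = 45.36/58.17 ≈ 0.77978.
n = log₂(58.17/45.36) = ln(1.2824)/ln 2 ≈ 0.35885 half-lives.
t = n × t½ = 0.35885 × 13.96 ≈ 5.0096 hours.

5.01 hours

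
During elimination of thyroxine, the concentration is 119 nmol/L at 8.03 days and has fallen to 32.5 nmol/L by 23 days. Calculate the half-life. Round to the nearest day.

8 days

Over Δt = 23 − 8.03 = 14.97 days, the level fell by a factor of 119/32.5 ≈ 3.6615.
n = log₂(3.6615) ≈ 1.8724 half-lives, so t½ = 14.97/1.8724 ≈ 7.9949 days.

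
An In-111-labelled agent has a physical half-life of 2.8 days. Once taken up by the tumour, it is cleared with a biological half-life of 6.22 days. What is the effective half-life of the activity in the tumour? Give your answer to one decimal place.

1.9 days

1/t_eff = 1/t_phys + 1/t_biol = 1/2.8 + 1/6.22 = 0.51791 per day.
t_eff = 2.8 × 6.22 / (2.8 + 6.22) ≈ 1.9308 days.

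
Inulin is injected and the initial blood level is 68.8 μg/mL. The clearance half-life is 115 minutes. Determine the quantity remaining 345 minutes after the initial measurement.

Elapsed time is 3 half-lives (345/115).
Each half-life halves the amount: 68.8 × (1/2)^3 = 68.8/8 = 8.6 μg/mL.

8.6 μg/mL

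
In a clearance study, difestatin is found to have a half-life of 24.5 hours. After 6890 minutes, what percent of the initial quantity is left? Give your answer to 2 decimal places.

6890 minutes = 114.833 hours.
n = 114.833/24.5 ≈ 4.6871 half-lives.
Fraction remaining = (1/2)^4.6871 ≈ 0.038819, i.e. 3.8819%.

3.88%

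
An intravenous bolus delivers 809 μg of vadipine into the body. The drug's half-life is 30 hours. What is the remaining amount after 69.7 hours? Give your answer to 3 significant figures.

162 μg

Number of half-lives: n = 69.7/30 ≈ 2.3233.
Remaining = 809 × (1/2)^2.3233 = 809 × 0.19981 ≈ 161.64 μg.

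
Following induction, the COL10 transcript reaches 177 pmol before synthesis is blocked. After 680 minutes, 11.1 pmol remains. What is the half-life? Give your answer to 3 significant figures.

A/A₀ = 11.1/177 ≈ 0.062712.
n = log₂(15.946) ≈ 3.9951 half-lives elapsed in 680 minutes.
t½ = 680/3.9951 ≈ 170.21 minutes.

170 minutes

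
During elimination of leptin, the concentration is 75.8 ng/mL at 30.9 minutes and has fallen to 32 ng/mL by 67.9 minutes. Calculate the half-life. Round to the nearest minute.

30 minutes

Over Δt = 67.9 − 30.9 = 37 minutes, the level fell by a factor of 75.8/32 ≈ 2.3687.
n = log₂(2.3687) ≈ 1.2441 half-lives, so t½ = 37/1.2441 ≈ 29.74 minutes.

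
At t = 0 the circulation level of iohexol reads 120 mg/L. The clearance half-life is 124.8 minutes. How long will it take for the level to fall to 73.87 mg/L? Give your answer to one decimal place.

87.4 minutes

Fraction remaining = 73.87/120 ≈ 0.61558.
n = log₂(120/73.87) = ln(1.6245)/ln 2 ≈ 0.69997 half-lives.
t = n × t½ = 0.69997 × 124.8 ≈ 87.357 minutes.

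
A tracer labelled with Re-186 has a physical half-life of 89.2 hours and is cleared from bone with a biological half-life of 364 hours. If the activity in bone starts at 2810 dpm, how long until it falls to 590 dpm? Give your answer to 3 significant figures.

161 hours

1/t_eff = 1/t_phys + 1/t_biol = 1/89.2 + 1/364 = 0.013958 per hour.
t_eff = 89.2 × 364 / (89.2 + 364) ≈ 71.643 hours.
n = log₂(2810/590) ≈ 2.2518; t = 2.2518 × 71.643 ≈ 161.33 hours.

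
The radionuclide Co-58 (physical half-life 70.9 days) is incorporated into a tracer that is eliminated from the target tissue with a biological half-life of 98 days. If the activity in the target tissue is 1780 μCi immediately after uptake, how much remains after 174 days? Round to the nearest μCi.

95 μCi

1/t_eff = 1/t_phys + 1/t_biol = 1/70.9 + 1/98 = 0.024308 per day.
t_eff = 70.9 × 98 / (70.9 + 98) ≈ 41.138 days.
Remaining = 1780 × (1/2)^(174/41.138) = 1780 × (1/2)^4.2297 ≈ 94.877 μCi.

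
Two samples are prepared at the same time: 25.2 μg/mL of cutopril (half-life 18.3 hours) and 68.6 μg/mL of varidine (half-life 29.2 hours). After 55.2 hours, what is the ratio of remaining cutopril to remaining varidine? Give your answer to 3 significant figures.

cutopril: 25.2 × (1/2)^(55.2/18.3) = 25.2 × (1/2)^3.0164 ≈ 3.1144 μg/mL.
varidine: 68.6 × (1/2)^(55.2/29.2) = 68.6 × (1/2)^1.8904 ≈ 18.503 μg/mL.
Ratio ≈ 3.1144 / 18.503 ≈ 0.16831.

0.168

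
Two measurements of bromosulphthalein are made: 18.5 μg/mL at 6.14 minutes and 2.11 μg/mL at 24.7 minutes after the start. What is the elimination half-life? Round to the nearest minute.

Over Δt = 24.7 − 6.14 = 18.56 minutes, the level fell by a factor of 18.5/2.11 ≈ 8.7678.
n = log₂(8.7678) ≈ 3.1322 half-lives, so t½ = 18.56/3.1322 ≈ 5.9255 minutes.

6 minutes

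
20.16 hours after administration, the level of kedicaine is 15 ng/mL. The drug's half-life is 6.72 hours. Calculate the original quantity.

120 ng/mL

Number of half-lives elapsed: n = 20.16/6.72 ≈ 3.
A₀ = A × 2^n = 15 × 2^3 = 15 × 8 ≈ 120 ng/mL.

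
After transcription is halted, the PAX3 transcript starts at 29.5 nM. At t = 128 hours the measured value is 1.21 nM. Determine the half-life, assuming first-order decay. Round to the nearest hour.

A/A₀ = 1.21/29.5 ≈ 0.041017.
n = log₂(24.38) ≈ 4.6076 half-lives elapsed in 128 hours.
t½ = 128/4.6076 ≈ 27.78 hours.

28 hours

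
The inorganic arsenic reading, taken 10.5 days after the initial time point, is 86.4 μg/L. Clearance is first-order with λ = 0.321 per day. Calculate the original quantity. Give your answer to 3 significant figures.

2510 μg/L

t½ = ln 2 / λ = 0.69315 / 0.321 ≈ 2.1593 days.
Number of half-lives elapsed: n = 10.5/2.1593 ≈ 4.8626.
A₀ = A × 2^n = 86.4 × 2^4.8626 = 86.4 × 29.093 ≈ 2513.6 μg/L.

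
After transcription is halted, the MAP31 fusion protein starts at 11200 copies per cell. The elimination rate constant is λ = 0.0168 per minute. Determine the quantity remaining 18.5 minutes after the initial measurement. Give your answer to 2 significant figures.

t½ = ln 2 / λ = 0.69315 / 0.0168 ≈ 41.259 minutes.
Number of half-lives: n = 18.5/41.259 ≈ 0.44839.
Remaining = 11200 × (1/2)^0.44839 = 11200 × 0.73286 ≈ 8208 copies per cell.

8200 copies per cell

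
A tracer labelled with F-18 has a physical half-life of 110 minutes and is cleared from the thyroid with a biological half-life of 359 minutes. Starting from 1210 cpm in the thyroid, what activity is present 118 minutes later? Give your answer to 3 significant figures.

1/t_eff = 1/t_phys + 1/t_biol = 1/110 + 1/359 = 0.011876 per minute.
t_eff = 110 × 359 / (110 + 359) ≈ 84.2 minutes.
Remaining = 1210 × (1/2)^(118/84.2) = 1210 × (1/2)^1.4014 ≈ 458.05 cpm.

458 cpm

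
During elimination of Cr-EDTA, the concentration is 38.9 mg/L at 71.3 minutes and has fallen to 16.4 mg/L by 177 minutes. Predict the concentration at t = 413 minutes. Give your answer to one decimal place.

Over Δt = 177 − 71.3 = 105.7 minutes, the level fell by a factor of 38.9/16.4 ≈ 2.372.
n = log₂(2.372) ≈ 1.2461 half-lives, so t½ = 105.7/1.2461 ≈ 84.826 minutes.
From t = 177 to t = 413: 16.4 × (1/2)^((413−177)/84.826) ≈ 2.3841 mg/L.

2.4 mg/L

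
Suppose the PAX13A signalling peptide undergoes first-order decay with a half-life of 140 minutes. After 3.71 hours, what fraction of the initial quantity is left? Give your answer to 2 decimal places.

3.71 hours = 222.6 minutes.
n = 222.6/140 ≈ 1.59 half-lives.
Fraction remaining = (1/2)^1.59 ≈ 0.33217.

0.33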